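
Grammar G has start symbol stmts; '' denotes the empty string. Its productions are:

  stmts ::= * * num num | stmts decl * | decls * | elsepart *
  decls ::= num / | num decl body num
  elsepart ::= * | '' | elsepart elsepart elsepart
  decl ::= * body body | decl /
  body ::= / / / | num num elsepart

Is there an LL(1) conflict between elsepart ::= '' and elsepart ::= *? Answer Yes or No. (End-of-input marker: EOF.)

FIRST('') = { '' } and FIRST(*) = { * }.
The first alternative is nullable and FOLLOW(elsepart) = { *, /, num } shares * with FIRST of the second — conflict.

Yes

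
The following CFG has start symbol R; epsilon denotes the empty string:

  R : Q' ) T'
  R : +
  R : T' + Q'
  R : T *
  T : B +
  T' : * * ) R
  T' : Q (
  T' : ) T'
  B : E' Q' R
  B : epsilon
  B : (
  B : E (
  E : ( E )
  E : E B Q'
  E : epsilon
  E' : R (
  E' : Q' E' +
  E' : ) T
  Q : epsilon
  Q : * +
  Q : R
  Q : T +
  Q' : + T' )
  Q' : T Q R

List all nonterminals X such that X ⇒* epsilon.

{ B, E, Q }

Directly nullable (have an epsilon-production): B, E, Q.
No other nonterminal has a production whose RHS symbols are all nullable.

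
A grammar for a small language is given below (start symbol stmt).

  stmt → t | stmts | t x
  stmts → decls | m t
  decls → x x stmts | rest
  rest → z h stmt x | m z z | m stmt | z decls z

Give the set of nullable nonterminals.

{ } (none)

No nonterminal has an empty production or an RHS whose symbols are all nullable.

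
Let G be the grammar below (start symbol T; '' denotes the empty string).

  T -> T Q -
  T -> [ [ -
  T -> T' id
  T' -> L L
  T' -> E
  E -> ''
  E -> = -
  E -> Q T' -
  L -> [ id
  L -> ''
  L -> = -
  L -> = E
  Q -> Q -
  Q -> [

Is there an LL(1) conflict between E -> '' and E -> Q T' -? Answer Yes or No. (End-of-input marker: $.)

Yes

FIRST('') = { '' } and FIRST(Q T' -) = { [ }.
The first alternative is nullable and FOLLOW(E) = { -, =, [, id } shares [ with FIRST of the second — conflict.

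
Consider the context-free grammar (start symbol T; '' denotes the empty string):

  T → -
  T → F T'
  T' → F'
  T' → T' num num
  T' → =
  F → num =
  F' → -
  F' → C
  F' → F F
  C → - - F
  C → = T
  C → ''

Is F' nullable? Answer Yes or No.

Yes

F' → C and each of C is nullable, so F' ⇒* ''.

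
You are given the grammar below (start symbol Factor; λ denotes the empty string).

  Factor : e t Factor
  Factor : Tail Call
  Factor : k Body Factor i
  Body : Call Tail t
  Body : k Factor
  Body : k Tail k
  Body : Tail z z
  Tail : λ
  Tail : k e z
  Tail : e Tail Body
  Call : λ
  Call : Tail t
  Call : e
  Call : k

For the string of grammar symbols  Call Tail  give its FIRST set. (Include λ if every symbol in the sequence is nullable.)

{ e, k, t, λ }

Add FIRST(Call)\{λ} = { e, k, t }; Call is nullable, continue.
Add FIRST(Tail)\{λ} = { e, k }; Tail is nullable, continue.
Every symbol is nullable, so include λ.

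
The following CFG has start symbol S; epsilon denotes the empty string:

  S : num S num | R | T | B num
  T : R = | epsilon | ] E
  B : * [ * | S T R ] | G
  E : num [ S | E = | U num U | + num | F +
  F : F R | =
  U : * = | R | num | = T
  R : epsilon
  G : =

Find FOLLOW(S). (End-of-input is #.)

{ #, =, ], num }

S is the start symbol, so # ∈ FOLLOW(S).
In S : num S num: add FIRST(num) = { num }.
In B : S T R ]: add FIRST(T R ]) = { =, ] }.
In E : num [ S: S is at the end, add FOLLOW(E) = { #, =, ], num }.
Union: FOLLOW(S) = { #, =, ], num }.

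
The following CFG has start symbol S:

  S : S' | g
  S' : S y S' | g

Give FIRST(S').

From S' : S y S': add FIRST(S) = { g }.
S' : g contributes {g}.
Union: FIRST(S') = { g }.

{ g }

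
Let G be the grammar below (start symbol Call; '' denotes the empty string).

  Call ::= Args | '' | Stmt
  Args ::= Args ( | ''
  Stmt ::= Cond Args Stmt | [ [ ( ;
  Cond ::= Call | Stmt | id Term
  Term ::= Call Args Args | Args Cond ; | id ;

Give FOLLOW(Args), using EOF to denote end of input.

{ EOF, (, ;, [, id }

In Call ::= Args: Args is at the end, add FOLLOW(Call) = { EOF, (, ;, [, id }.
In Args ::= Args (: add FIRST(() = { ( }.
In Stmt ::= Cond Args Stmt: add FIRST(Stmt) = { (, [, id }.
In Term ::= Call Args Args: add FIRST(Args)\{''} = { ( }.
  Since Args is nullable, also add FOLLOW(Term) = { (, ;, [, id }.
In Term ::= Call Args Args: Args is at the end, add FOLLOW(Term) = { (, ;, [, id }.
In Term ::= Args Cond ;: add FIRST(Cond ;) = { (, ;, [, id }.
Union: FOLLOW(Args) = { EOF, (, ;, [, id }.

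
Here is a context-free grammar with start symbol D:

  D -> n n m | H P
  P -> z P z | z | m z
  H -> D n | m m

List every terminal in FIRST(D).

{ m, n }

D -> n n m contributes {n}.
From D -> H P: add FIRST(H) = { m, n }.
Union: FIRST(D) = { m, n }.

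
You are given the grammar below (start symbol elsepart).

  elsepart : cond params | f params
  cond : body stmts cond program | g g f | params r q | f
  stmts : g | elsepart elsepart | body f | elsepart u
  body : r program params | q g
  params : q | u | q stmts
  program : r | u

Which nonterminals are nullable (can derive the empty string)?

{ } (none)

No nonterminal has an empty production or an RHS whose symbols are all nullable.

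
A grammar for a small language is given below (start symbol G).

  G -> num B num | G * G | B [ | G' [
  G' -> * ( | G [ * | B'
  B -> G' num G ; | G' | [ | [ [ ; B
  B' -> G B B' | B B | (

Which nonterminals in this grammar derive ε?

No nonterminal has an empty production or an RHS whose symbols are all nullable.

{ } (none)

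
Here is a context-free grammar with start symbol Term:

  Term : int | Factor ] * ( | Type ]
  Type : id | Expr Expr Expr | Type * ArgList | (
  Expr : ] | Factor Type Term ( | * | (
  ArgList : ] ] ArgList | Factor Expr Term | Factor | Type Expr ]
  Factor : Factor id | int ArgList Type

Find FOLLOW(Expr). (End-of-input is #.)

In Type : Expr Expr Expr: add FIRST(Expr Expr) = { (, *, ], int }.
In Type : Expr Expr Expr: add FIRST(Expr) = { (, *, ], int }.
In Type : Expr Expr Expr: Expr is at the end, add FOLLOW(Type) = { (, *, ], id, int }.
In ArgList : Factor Expr Term: add FIRST(Term) = { (, *, ], id, int }.
In ArgList : Type Expr ]: add FIRST(]) = { ] }.
Union: FOLLOW(Expr) = { (, *, ], id, int }.

{ (, *, ], id, int }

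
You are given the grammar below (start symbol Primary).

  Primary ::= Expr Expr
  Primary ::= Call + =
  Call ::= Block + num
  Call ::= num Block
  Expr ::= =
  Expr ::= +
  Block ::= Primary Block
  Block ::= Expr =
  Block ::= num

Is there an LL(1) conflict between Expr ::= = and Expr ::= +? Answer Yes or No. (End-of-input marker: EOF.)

FIRST(=) = { = } and FIRST(+) = { + }.
The FIRST sets are disjoint and neither alternative is nullable — no conflict.

No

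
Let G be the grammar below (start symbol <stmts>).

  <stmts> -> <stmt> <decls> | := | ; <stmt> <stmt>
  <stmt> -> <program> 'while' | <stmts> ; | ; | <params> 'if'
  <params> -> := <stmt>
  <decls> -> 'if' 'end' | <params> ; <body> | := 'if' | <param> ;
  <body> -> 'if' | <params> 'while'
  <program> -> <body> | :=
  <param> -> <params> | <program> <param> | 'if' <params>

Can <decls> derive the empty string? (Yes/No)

No

No nonterminal in this grammar is nullable.
No production of <decls> has an RHS whose symbols are all nullable, so <decls> is not nullable.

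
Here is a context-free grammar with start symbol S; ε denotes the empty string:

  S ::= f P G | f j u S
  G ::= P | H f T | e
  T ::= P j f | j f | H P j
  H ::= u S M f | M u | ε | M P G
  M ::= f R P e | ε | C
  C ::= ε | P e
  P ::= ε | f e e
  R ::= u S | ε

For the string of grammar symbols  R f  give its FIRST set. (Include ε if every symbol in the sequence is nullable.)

{ f, u }

Add FIRST(R)\{ε} = { u }; R is nullable, continue.
f is a terminal; add {f} and stop.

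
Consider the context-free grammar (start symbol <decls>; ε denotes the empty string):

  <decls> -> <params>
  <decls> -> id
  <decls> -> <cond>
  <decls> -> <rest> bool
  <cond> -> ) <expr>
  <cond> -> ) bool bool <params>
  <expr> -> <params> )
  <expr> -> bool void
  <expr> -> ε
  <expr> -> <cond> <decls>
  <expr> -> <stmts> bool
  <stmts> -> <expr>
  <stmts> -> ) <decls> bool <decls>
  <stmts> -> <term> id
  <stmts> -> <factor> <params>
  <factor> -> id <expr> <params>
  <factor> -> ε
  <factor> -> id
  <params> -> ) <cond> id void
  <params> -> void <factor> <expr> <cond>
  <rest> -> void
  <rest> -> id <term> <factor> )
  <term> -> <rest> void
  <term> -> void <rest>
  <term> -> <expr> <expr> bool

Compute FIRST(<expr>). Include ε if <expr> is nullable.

{ ), bool, id, void, ε }

From <expr> -> <params> ): add FIRST(<params>) = { ), void }.
<expr> -> bool void contributes {bool}.
<expr> -> ε contributes ε.
From <expr> -> <cond> <decls>: add FIRST(<cond>) = { ) }.
From <expr> -> <stmts> bool: <stmts> nullable, take FIRST(<stmts>) ∪ {bool} = { ), bool, id, void }.
Union: FIRST(<expr>) = { ), bool, id, void, ε }.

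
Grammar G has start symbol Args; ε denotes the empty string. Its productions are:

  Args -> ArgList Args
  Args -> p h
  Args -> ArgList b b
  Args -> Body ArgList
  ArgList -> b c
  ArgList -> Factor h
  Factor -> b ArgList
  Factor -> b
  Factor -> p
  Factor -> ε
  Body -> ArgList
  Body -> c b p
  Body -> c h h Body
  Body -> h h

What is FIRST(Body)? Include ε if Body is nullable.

From Body -> ArgList: add FIRST(ArgList) = { b, h, p }.
Body -> c b p contributes {c}.
Body -> c h h Body contributes {c}.
Body -> h h contributes {h}.
Union: FIRST(Body) = { b, c, h, p }.

{ b, c, h, p }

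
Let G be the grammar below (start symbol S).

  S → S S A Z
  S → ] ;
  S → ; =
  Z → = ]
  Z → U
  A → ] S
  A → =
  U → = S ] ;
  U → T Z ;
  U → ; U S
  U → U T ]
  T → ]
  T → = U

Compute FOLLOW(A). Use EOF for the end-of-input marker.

{ ;, =, ] }

In S → S S A Z: add FIRST(Z) = { ;, =, ] }.
Union: FOLLOW(A) = { ;, =, ] }.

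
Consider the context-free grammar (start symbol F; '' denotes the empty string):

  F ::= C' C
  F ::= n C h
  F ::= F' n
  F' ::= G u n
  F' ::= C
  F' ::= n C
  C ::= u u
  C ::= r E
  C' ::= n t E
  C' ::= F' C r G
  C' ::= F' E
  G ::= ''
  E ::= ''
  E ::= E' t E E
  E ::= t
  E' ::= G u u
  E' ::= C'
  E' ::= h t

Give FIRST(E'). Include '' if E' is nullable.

From E' ::= G u u: G nullable, take FIRST(G) ∪ {u} = { u }.
From E' ::= C': add FIRST(C') = { n, r, u }.
E' ::= h t contributes {h}.
Union: FIRST(E') = { h, n, r, u }.

{ h, n, r, u }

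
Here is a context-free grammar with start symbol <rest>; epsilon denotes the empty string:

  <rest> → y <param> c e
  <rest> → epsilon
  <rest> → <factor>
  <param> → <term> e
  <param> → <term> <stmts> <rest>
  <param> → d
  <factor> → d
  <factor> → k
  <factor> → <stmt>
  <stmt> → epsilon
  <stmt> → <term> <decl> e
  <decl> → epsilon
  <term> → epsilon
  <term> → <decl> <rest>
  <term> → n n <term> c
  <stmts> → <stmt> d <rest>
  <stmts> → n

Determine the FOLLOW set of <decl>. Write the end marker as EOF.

In <stmt> → <term> <decl> e: add FIRST(e) = { e }.
In <term> → <decl> <rest>: add FIRST(<rest>)\{epsilon} = { d, e, k, n, y }.
  Since <rest> is nullable, also add FOLLOW(<term>) = { c, d, e, k, n, y }.
Union: FOLLOW(<decl>) = { c, d, e, k, n, y }.

{ c, d, e, k, n, y }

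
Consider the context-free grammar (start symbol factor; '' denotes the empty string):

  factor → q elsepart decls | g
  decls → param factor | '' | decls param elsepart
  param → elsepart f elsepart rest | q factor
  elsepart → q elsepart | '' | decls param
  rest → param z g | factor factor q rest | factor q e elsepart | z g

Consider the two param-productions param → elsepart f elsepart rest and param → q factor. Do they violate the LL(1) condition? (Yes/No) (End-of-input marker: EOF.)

Yes

FIRST(elsepart f elsepart rest) = { f, q } and FIRST(q factor) = { q }.
Both contain q, so the two alternatives are not disjoint — LL(1) conflict.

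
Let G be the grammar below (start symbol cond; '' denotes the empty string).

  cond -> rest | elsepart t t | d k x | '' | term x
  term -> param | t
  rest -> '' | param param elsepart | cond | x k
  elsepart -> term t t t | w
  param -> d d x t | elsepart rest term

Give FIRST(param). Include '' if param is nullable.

{ d, t, w }

param -> d d x t contributes {d}.
From param -> elsepart rest term: add FIRST(elsepart) = { d, t, w }.
Union: FIRST(param) = { d, t, w }.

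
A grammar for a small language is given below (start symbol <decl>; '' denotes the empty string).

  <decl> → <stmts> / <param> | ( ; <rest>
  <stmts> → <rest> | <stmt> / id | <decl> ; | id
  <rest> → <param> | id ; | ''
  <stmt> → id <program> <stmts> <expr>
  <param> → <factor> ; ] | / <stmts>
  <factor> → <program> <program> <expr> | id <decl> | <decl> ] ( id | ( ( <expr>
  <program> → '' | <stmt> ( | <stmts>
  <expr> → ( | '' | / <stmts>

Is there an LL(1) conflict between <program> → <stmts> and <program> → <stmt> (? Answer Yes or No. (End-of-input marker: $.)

Yes

FIRST(<stmts>) = { (, /, ;, id, '' } and FIRST(<stmt> () = { id }.
Both contain id, so the two alternatives are not disjoint — LL(1) conflict.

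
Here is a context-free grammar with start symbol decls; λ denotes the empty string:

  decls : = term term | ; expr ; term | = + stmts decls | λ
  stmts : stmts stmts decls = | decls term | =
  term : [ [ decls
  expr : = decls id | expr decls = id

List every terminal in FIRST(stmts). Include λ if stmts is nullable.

From stmts : stmts stmts decls =: add FIRST(stmts) = { ;, =, [ }.
From stmts : decls term: decls nullable, take FIRST(decls) ∪ FIRST(term) = { ;, =, [ }.
stmts : = contributes {=}.
Union: FIRST(stmts) = { ;, =, [ }.

{ ;, =, [ }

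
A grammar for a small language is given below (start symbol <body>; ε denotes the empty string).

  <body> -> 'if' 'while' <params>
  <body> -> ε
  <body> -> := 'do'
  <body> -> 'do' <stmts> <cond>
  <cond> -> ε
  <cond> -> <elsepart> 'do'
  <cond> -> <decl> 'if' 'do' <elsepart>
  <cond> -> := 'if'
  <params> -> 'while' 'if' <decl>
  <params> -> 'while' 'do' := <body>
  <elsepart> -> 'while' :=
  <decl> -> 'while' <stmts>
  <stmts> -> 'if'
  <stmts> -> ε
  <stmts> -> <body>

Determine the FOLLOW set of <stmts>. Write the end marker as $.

{ $, 'if', 'while', := }

In <body> -> 'do' <stmts> <cond>: add FIRST(<cond>)\{ε} = { 'while', := }.
  Since <cond> is nullable, also add FOLLOW(<body>) = { $, 'if', 'while', := }.
In <decl> -> 'while' <stmts>: <stmts> is at the end, add FOLLOW(<decl>) = { $, 'if', 'while', := }.
Union: FOLLOW(<stmts>) = { $, 'if', 'while', := }.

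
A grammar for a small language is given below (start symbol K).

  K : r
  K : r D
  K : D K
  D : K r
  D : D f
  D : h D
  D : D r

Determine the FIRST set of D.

{ h, r }

From D : K r: add FIRST(K) = { h, r }.
From D : D f: add FIRST(D) = { h, r }.
D : h D contributes {h}.
From D : D r: add FIRST(D) = { h, r }.
Union: FIRST(D) = { h, r }.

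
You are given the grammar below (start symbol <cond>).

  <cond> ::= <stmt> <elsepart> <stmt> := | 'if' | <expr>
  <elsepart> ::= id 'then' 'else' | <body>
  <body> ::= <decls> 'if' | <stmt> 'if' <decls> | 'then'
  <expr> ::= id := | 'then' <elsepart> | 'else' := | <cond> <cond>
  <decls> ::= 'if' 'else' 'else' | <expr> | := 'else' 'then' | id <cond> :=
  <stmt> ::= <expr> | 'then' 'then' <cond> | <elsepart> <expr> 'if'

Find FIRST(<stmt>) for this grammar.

From <stmt> ::= <expr>: add FIRST(<expr>) = { 'else', 'if', 'then', :=, id }.
<stmt> ::= 'then' 'then' <cond> contributes {'then'}.
From <stmt> ::= <elsepart> <expr> 'if': add FIRST(<elsepart>) = { 'else', 'if', 'then', :=, id }.
Union: FIRST(<stmt>) = { 'else', 'if', 'then', :=, id }.

{ 'else', 'if', 'then', :=, id }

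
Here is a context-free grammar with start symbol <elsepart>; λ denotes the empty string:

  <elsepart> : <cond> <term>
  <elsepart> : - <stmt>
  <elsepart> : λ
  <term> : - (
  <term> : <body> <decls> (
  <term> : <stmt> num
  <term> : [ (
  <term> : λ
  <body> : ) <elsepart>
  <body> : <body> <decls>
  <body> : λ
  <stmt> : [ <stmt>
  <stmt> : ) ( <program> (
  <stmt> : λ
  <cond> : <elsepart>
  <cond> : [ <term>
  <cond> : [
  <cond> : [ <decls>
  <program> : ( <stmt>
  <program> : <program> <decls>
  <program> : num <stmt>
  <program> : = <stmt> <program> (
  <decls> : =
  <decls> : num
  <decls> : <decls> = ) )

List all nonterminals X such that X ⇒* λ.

Directly nullable (have an λ-production): <elsepart>, <term>, <body>, <stmt>.
<cond> : <elsepart> with every symbol nullable, so <cond> is nullable.
No other nonterminal has a production whose RHS symbols are all nullable.

{ <body>, <cond>, <elsepart>, <stmt>, <term> }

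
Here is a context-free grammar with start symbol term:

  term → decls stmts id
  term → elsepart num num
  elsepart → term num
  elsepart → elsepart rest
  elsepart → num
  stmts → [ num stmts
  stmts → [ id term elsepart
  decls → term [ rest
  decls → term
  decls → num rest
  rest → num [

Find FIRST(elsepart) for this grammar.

From elsepart → term num: add FIRST(term) = { num }.
From elsepart → elsepart rest: add FIRST(elsepart) = { num }.
elsepart → num contributes {num}.
Union: FIRST(elsepart) = { num }.

{ num }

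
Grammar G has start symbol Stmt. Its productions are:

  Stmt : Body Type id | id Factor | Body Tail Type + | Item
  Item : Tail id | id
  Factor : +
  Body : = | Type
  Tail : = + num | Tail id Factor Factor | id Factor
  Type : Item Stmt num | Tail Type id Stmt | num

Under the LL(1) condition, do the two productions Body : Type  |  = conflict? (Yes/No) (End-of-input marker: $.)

Yes

FIRST(Type) = { =, id, num } and FIRST(=) = { = }.
Both contain =, so the two alternatives are not disjoint — LL(1) conflict.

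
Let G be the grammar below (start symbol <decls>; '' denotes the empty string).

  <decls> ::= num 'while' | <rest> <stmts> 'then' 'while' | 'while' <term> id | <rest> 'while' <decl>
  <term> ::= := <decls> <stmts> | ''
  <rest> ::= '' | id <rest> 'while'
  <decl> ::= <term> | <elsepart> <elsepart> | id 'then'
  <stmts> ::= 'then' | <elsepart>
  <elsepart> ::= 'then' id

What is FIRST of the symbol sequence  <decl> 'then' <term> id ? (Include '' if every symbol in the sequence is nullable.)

{ 'then', :=, id }

Add FIRST(<decl>)\{''} = { 'then', :=, id }; <decl> is nullable, continue.
'then' is a terminal; add {'then'} and stop.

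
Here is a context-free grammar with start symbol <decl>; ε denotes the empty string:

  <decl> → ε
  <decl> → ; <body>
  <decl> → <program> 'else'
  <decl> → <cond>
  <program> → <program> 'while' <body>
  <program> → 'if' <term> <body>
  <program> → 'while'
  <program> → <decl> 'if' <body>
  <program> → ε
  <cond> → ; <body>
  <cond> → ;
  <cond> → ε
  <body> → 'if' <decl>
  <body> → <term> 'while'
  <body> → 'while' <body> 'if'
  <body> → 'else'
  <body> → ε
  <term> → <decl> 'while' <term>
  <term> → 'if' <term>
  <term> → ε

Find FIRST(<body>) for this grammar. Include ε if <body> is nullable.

{ 'else', 'if', 'while', ;, ε }

<body> → 'if' <decl> contributes {'if'}.
From <body> → <term> 'while': <term> nullable, take FIRST(<term>) ∪ {'while'} = { 'else', 'if', 'while', ; }.
<body> → 'while' <body> 'if' contributes {'while'}.
<body> → 'else' contributes {'else'}.
<body> → ε contributes ε.
Union: FIRST(<body>) = { 'else', 'if', 'while', ;, ε }.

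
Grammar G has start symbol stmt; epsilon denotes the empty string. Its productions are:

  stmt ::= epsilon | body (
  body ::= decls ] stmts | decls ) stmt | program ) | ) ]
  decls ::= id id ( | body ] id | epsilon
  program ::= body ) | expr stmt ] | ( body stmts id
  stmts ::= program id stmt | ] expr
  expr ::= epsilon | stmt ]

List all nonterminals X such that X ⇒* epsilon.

{ decls, expr, stmt }

Directly nullable (have an epsilon-production): stmt, decls, expr.
No other nonterminal has a production whose RHS symbols are all nullable.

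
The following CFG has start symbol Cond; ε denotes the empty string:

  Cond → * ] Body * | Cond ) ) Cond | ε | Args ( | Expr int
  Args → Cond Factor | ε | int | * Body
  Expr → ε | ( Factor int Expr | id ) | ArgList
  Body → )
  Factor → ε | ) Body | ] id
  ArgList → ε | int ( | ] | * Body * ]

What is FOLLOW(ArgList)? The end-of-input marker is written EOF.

{ int }

In Expr → ArgList: ArgList is at the end, add FOLLOW(Expr) = { int }.
Union: FOLLOW(ArgList) = { int }.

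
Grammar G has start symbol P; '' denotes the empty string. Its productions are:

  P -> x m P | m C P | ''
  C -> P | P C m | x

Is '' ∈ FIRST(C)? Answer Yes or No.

Yes

C -> P and each of P is nullable, so C ⇒* ''.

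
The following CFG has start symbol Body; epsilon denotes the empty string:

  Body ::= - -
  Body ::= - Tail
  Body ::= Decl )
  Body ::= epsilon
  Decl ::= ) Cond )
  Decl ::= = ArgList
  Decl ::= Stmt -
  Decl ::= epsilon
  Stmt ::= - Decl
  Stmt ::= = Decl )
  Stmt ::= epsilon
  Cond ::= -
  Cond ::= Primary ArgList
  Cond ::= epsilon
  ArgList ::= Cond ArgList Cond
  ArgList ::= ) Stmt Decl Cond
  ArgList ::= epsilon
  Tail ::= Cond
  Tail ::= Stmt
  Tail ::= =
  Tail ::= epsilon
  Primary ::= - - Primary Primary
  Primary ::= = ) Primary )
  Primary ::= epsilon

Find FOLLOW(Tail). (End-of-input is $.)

{ $ }

In Body ::= - Tail: Tail is at the end, add FOLLOW(Body) = { $ }.
Union: FOLLOW(Tail) = { $ }.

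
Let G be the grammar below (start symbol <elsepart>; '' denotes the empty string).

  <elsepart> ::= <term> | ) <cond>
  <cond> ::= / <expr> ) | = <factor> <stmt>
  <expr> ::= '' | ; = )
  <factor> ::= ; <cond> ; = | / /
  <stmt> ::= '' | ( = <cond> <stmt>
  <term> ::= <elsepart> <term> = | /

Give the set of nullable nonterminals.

{ <expr>, <stmt> }

Directly nullable (have an ''-production): <expr>, <stmt>.
No other nonterminal has a production whose RHS symbols are all nullable.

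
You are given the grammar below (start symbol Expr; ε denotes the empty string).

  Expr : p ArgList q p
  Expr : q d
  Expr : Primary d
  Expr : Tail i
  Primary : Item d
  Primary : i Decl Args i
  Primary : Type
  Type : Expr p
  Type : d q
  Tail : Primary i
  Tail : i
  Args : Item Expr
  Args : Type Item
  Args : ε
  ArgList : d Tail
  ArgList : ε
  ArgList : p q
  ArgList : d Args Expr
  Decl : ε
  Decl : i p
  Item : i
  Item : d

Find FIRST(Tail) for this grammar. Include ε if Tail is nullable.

{ d, i, p, q }

From Tail : Primary i: add FIRST(Primary) = { d, i, p, q }.
Tail : i contributes {i}.
Union: FIRST(Tail) = { d, i, p, q }.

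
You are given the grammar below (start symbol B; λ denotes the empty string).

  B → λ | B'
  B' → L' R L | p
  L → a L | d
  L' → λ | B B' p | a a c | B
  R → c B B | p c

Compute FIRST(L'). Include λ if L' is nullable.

L' → λ contributes λ.
From L' → B B' p: B nullable, take FIRST(B) ∪ FIRST(B') = { a, c, p }.
L' → a a c contributes {a}.
From L' → B: add FIRST(B) = { a, c, p, λ } (including λ since B is nullable).
Union: FIRST(L') = { a, c, p, λ }.

{ a, c, p, λ }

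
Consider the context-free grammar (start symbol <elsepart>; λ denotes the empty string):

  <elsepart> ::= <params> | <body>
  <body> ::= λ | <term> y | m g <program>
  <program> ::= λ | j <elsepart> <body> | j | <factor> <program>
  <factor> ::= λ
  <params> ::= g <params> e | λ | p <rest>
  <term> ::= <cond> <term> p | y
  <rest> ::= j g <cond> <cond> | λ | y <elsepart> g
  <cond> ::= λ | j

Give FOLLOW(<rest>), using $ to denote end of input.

In <params> ::= p <rest>: <rest> is at the end, add FOLLOW(<params>) = { $, e, g, j, m, y }.
Union: FOLLOW(<rest>) = { $, e, g, j, m, y }.

{ $, e, g, j, m, y }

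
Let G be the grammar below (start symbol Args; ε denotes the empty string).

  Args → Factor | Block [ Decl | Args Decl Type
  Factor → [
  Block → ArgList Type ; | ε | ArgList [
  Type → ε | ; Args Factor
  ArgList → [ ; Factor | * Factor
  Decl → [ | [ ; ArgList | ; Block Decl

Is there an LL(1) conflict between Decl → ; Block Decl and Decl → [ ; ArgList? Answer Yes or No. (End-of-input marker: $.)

No

FIRST(; Block Decl) = { ; } and FIRST([ ; ArgList) = { [ }.
The FIRST sets are disjoint and neither alternative is nullable — no conflict.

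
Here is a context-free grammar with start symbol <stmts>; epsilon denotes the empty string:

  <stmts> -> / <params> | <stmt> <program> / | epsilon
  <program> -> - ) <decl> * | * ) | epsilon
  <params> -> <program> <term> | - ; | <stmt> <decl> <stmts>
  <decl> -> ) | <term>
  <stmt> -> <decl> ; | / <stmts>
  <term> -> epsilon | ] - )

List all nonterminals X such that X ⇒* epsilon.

{ <decl>, <params>, <program>, <stmts>, <term> }

Directly nullable (have an epsilon-production): <stmts>, <program>, <term>.
<params> -> <program> <term> with every symbol nullable, so <params> is nullable.
<decl> -> <term> with every symbol nullable, so <decl> is nullable.
No other nonterminal has a production whose RHS symbols are all nullable.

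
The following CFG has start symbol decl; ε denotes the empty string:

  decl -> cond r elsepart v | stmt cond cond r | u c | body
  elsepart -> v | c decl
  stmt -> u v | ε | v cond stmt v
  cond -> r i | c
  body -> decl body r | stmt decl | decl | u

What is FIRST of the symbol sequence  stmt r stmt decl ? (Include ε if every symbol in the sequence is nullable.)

Add FIRST(stmt)\{ε} = { u, v }; stmt is nullable, continue.
r is a terminal; add {r} and stop.

{ r, u, v }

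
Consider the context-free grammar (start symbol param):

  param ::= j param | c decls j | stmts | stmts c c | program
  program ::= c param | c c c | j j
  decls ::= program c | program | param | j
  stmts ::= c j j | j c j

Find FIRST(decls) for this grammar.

From decls ::= program c: add FIRST(program) = { c, j }.
From decls ::= program: add FIRST(program) = { c, j }.
From decls ::= param: add FIRST(param) = { c, j }.
decls ::= j contributes {j}.
Union: FIRST(decls) = { c, j }.

{ c, j }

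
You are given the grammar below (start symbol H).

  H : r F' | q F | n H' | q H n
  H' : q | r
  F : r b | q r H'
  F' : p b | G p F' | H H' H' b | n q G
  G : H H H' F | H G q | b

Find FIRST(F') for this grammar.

{ b, n, p, q, r }

F' : p b contributes {p}.
From F' : G p F': add FIRST(G) = { b, n, q, r }.
From F' : H H' H' b: add FIRST(H) = { n, q, r }.
F' : n q G contributes {n}.
Union: FIRST(F') = { b, n, p, q, r }.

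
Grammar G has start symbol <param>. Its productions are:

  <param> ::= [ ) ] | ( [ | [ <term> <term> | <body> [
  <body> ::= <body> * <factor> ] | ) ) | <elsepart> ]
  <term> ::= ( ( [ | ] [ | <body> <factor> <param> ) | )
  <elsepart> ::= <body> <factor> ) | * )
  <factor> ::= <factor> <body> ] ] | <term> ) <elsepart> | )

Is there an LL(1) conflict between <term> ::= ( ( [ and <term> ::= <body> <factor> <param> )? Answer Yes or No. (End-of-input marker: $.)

No

FIRST(( ( [) = { ( } and FIRST(<body> <factor> <param> )) = { ), * }.
The FIRST sets are disjoint and neither alternative is nullable — no conflict.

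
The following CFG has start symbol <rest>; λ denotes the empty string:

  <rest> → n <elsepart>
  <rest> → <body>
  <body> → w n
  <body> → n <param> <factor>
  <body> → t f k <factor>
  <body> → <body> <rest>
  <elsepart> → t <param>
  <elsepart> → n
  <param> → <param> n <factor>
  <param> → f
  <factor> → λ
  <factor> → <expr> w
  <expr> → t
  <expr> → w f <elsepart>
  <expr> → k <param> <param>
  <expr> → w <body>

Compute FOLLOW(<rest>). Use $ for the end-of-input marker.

{ $, n, t, w }

<rest> is the start symbol, so $ ∈ FOLLOW(<rest>).
In <body> → <body> <rest>: <rest> is at the end, add FOLLOW(<body>) = { $, n, t, w }.
Union: FOLLOW(<rest>) = { $, n, t, w }.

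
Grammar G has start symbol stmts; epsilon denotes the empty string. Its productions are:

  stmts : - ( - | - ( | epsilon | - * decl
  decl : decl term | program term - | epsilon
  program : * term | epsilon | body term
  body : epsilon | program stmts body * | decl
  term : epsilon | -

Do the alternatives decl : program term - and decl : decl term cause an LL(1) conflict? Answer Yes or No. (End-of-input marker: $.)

FIRST(program term -) = { *, - } and FIRST(decl term) = { *, -, epsilon }.
Both contain *, so the two alternatives are not disjoint — LL(1) conflict.

Yes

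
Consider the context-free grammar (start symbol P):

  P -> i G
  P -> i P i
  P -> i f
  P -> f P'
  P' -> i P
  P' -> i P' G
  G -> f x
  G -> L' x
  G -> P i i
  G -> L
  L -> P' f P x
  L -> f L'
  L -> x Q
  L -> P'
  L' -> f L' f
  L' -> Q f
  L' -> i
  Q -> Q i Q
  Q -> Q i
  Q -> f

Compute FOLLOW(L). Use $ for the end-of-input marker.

{ $, f, i, x }

In G -> L: L is at the end, add FOLLOW(G) = { $, f, i, x }.
Union: FOLLOW(L) = { $, f, i, x }.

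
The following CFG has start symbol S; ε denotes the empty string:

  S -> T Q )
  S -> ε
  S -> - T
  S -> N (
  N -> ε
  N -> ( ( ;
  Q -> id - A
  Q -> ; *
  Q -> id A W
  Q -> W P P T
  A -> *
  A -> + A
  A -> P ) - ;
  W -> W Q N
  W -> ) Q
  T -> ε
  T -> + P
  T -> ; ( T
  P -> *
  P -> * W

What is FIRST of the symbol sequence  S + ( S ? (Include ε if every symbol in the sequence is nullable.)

Add FIRST(S)\{ε} = { (, ), +, -, ;, id }; S is nullable, continue.
+ is a terminal; add {+} and stop.

{ (, ), +, -, ;, id }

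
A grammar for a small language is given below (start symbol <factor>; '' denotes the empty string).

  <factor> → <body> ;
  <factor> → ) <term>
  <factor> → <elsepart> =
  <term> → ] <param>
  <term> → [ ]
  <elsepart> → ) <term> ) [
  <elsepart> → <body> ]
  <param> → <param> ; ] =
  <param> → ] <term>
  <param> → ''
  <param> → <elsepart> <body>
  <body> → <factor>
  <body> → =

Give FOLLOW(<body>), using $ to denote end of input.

{ $, ), ;, ] }

In <factor> → <body> ;: add FIRST(;) = { ; }.
In <elsepart> → <body> ]: add FIRST(]) = { ] }.
In <param> → <elsepart> <body>: <body> is at the end, add FOLLOW(<param>) = { $, ), ;, ] }.
Union: FOLLOW(<body>) = { $, ), ;, ] }.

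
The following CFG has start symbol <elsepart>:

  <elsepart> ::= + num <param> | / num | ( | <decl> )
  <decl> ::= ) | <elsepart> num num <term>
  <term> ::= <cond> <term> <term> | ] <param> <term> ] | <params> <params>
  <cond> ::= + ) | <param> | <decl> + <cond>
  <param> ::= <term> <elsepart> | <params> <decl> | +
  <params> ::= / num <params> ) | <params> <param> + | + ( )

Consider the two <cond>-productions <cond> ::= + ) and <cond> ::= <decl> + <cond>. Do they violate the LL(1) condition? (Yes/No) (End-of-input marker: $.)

Yes

FIRST(+ )) = { + } and FIRST(<decl> + <cond>) = { (, ), +, / }.
Both contain +, so the two alternatives are not disjoint — LL(1) conflict.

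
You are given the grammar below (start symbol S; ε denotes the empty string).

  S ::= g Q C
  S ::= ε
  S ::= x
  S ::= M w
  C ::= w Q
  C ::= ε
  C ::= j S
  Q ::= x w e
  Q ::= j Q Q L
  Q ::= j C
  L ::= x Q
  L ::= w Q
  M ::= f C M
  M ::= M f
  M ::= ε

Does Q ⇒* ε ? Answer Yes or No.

Nullable nonterminals: C, M, S.
No production of Q has an RHS whose symbols are all nullable, so Q is not nullable.

No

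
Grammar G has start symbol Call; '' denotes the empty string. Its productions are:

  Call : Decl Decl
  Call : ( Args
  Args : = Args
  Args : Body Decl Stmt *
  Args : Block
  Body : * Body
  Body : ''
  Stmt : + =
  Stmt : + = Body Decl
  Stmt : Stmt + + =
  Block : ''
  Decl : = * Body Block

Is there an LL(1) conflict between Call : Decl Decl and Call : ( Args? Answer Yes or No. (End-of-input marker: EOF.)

FIRST(Decl Decl) = { = } and FIRST(( Args) = { ( }.
The FIRST sets are disjoint and neither alternative is nullable — no conflict.

No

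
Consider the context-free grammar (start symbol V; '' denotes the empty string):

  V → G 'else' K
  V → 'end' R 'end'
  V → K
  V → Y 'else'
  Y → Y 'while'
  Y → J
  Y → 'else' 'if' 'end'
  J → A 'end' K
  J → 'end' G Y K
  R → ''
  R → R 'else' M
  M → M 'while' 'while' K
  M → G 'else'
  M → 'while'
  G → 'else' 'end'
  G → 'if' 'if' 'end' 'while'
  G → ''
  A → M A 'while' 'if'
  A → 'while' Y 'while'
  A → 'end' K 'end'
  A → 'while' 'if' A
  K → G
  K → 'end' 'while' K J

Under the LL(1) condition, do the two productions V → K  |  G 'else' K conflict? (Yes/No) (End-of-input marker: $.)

FIRST(K) = { 'else', 'end', 'if', '' } and FIRST(G 'else' K) = { 'else', 'if' }.
Both contain 'else', so the two alternatives are not disjoint — LL(1) conflict.

Yes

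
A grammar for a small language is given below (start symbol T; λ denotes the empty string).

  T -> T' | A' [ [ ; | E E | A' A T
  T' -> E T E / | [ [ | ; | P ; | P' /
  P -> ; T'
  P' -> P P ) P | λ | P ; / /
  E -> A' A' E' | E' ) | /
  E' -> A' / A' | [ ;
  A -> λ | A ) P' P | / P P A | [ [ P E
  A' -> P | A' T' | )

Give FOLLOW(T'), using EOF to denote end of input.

{ EOF, ), /, ;, [ }

In T -> T': T' is at the end, add FOLLOW(T) = { EOF, ), /, ;, [ }.
In P -> ; T': T' is at the end, add FOLLOW(P) = { EOF, ), /, ;, [ }.
In A' -> A' T': T' is at the end, add FOLLOW(A') = { EOF, ), /, ;, [ }.
Union: FOLLOW(T') = { EOF, ), /, ;, [ }.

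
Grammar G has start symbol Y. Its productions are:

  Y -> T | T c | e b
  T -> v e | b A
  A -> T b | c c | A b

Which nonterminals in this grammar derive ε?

{ } (none)

No nonterminal has an empty production or an RHS whose symbols are all nullable.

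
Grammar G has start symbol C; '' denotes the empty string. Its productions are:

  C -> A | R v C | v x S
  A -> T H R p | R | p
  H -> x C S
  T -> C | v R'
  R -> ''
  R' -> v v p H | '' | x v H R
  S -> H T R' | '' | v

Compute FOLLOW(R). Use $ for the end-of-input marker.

{ $, p, v, x }

In C -> R v C: add FIRST(v C) = { v }.
In A -> T H R p: add FIRST(p) = { p }.
In A -> R: R is at the end, add FOLLOW(A) = { $, p, v, x }.
In R' -> x v H R: R is at the end, add FOLLOW(R') = { $, p, v, x }.
Union: FOLLOW(R) = { $, p, v, x }.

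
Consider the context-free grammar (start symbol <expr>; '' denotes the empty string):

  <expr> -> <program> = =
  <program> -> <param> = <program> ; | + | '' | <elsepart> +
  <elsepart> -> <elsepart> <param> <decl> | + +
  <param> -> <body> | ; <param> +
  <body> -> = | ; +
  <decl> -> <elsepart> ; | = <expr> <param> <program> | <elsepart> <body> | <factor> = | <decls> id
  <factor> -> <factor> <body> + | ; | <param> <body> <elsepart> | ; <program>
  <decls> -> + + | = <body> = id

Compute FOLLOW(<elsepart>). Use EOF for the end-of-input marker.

{ +, ;, = }

In <program> -> <elsepart> +: add FIRST(+) = { + }.
In <elsepart> -> <elsepart> <param> <decl>: add FIRST(<param> <decl>) = { ;, = }.
In <decl> -> <elsepart> ;: add FIRST(;) = { ; }.
In <decl> -> <elsepart> <body>: add FIRST(<body>) = { ;, = }.
In <factor> -> <param> <body> <elsepart>: <elsepart> is at the end, add FOLLOW(<factor>) = { ;, = }.
Union: FOLLOW(<elsepart>) = { +, ;, = }.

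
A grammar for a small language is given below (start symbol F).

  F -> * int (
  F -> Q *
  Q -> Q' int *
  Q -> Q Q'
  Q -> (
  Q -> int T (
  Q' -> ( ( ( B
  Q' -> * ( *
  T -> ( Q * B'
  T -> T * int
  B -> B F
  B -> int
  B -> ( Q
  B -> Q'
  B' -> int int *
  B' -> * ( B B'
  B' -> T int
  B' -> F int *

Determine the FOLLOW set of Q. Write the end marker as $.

{ (, *, int }

In F -> Q *: add FIRST(*) = { * }.
In Q -> Q Q': add FIRST(Q') = { (, * }.
In T -> ( Q * B': add FIRST(* B') = { * }.
In B -> ( Q: Q is at the end, add FOLLOW(B) = { (, *, int }.
Union: FOLLOW(Q) = { (, *, int }.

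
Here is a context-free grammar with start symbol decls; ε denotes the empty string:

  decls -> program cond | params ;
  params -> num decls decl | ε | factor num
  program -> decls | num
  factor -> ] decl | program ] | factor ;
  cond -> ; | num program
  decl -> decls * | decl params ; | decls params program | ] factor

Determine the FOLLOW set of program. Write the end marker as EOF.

{ EOF, *, ;, ], num }

In decls -> program cond: add FIRST(cond) = { ;, num }.
In factor -> program ]: add FIRST(]) = { ] }.
In cond -> num program: program is at the end, add FOLLOW(cond) = { EOF, *, ;, ], num }.
In decl -> decls params program: program is at the end, add FOLLOW(decl) = { ;, ], num }.
Union: FOLLOW(program) = { EOF, *, ;, ], num }.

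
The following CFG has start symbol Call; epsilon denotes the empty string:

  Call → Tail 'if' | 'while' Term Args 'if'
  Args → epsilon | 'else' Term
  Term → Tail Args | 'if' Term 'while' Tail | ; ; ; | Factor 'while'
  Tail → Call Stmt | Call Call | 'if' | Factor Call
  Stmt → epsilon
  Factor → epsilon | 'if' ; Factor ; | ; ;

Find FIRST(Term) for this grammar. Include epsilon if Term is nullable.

From Term → Tail Args: add FIRST(Tail) = { 'if', 'while', ; }.
Term → 'if' Term 'while' Tail contributes {'if'}.
Term → ; ; ; contributes {;}.
From Term → Factor 'while': Factor nullable, take FIRST(Factor) ∪ {'while'} = { 'if', 'while', ; }.
Union: FIRST(Term) = { 'if', 'while', ; }.

{ 'if', 'while', ; }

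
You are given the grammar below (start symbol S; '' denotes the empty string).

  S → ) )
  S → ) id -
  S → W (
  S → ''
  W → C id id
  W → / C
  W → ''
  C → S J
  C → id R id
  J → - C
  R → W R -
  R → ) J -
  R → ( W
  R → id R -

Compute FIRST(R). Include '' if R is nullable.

{ (, ), -, /, id }

From R → W R -: W nullable, take FIRST(W) ∪ FIRST(R) = { (, ), -, /, id }.
R → ) J - contributes {)}.
R → ( W contributes {(}.
R → id R - contributes {id}.
Union: FIRST(R) = { (, ), -, /, id }.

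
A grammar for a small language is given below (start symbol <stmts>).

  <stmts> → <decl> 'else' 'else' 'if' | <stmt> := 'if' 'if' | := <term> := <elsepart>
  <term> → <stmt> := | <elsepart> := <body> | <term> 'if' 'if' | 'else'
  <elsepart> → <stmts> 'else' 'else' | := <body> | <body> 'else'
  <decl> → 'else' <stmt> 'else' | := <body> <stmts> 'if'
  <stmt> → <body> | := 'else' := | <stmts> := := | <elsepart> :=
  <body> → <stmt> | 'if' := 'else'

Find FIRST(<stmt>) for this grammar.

From <stmt> → <body>: add FIRST(<body>) = { 'else', 'if', := }.
<stmt> → := 'else' := contributes {:=}.
From <stmt> → <stmts> := :=: add FIRST(<stmts>) = { 'else', 'if', := }.
From <stmt> → <elsepart> :=: add FIRST(<elsepart>) = { 'else', 'if', := }.
Union: FIRST(<stmt>) = { 'else', 'if', := }.

{ 'else', 'if', := }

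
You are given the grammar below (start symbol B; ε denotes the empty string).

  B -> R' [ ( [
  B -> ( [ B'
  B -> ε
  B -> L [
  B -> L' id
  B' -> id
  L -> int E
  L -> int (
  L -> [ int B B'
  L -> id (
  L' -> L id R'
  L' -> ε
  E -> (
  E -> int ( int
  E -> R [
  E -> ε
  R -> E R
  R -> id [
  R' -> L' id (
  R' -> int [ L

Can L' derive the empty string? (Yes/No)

L' has an ε-production, so L' ⇒ ε.

Yes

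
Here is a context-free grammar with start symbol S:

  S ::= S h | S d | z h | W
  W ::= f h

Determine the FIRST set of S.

{ f, z }

From S ::= S h: add FIRST(S) = { f, z }.
From S ::= S d: add FIRST(S) = { f, z }.
S ::= z h contributes {z}.
From S ::= W: add FIRST(W) = { f }.
Union: FIRST(S) = { f, z }.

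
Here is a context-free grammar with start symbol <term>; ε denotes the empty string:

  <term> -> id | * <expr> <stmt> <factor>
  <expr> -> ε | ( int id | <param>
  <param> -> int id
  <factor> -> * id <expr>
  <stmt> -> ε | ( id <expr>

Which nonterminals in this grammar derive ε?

{ <expr>, <stmt> }

Directly nullable (have an ε-production): <expr>, <stmt>.
No other nonterminal has a production whose RHS symbols are all nullable.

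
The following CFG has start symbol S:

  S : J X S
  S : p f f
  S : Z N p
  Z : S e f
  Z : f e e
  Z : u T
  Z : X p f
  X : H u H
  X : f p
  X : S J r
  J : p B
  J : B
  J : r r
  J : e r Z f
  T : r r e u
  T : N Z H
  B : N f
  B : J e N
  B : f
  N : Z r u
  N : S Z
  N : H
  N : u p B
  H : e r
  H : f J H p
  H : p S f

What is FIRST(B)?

From B : N f: add FIRST(N) = { e, f, p, r, u }.
From B : J e N: add FIRST(J) = { e, f, p, r, u }.
B : f contributes {f}.
Union: FIRST(B) = { e, f, p, r, u }.

{ e, f, p, r, u }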